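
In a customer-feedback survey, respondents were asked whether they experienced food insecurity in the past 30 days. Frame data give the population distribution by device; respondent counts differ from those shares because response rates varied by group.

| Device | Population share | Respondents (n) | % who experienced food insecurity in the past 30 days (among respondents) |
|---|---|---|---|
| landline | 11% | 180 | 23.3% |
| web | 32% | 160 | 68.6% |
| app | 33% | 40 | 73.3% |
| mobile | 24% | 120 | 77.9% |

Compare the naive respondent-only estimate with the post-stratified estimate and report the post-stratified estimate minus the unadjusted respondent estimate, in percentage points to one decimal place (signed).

+12.5 percentage points

Unadjusted (pooled respondent) estimate weights by respondent counts:
  (180/500)×23.3 + (160/500)×68.6 + (40/500)×73.3 + (120/500)×77.9 = 54.9%
Post-stratifying to population shares instead:
  0.11×23.3 + 0.32×68.6 + 0.33×73.3 + 0.24×77.9 = 67.4%
Difference = 67.4 − 54.9 = 12.5 pp.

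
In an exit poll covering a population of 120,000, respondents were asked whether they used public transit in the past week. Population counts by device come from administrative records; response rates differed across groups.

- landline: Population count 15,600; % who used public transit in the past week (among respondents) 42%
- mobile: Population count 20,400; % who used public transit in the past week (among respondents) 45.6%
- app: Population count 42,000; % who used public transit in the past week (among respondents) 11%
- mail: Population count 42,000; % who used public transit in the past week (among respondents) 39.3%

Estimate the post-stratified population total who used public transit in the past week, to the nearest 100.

37,000

Each cell contributes its population count × the respondent rate:
  landline: 15,600 × 42% = 6552
  mobile: 20,400 × 45.6% = 9302.4
  app: 42,000 × 11% = 4620
  mail: 42,000 × 39.3% = 16,506
Estimated total = 36980.4 → 37,000.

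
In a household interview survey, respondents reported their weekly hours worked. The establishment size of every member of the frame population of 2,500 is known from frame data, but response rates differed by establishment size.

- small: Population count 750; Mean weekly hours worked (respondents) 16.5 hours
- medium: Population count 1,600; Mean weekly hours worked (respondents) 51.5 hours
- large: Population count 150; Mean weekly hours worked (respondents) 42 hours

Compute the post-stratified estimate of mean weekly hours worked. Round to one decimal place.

Post-stratification weights by population share, not respondent share:
  small: (750/2,500) × 16.5 = 4.95
  medium: (1,600/2,500) × 51.5 = 32.96
  large: (150/2,500) × 42 = 2.52
Post-stratified estimate = 40.43 → 40.4.

40.4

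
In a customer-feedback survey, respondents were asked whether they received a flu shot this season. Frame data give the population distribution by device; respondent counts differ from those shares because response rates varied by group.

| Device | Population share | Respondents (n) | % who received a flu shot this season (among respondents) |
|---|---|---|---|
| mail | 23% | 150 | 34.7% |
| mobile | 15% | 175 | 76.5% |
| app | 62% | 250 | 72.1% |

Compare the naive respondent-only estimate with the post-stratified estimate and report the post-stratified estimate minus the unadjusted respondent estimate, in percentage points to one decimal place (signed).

Without adjustment, the pooled respondent share is:
  (150/575)×34.7 + (175/575)×76.5 + (250/575)×72.1 = 63.6826%
Post-stratified estimate weights by population shares:
  0.23×34.7 + 0.15×76.5 + 0.62×72.1 = 64.158%
Difference = 64.158 − 63.6826 = 0.4754 pp.

+0.5 percentage points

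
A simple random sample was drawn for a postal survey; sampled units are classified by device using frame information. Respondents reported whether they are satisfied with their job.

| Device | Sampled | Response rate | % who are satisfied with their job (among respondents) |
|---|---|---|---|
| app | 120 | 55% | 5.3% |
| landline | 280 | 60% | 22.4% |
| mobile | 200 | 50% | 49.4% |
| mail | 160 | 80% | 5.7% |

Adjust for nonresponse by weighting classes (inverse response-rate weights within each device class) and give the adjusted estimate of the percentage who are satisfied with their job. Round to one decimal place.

Each respondent's weight = sampled/responded in their class; summing within a class gives n_sampled, so:
  app: 120 × 5.3 = 636
  landline: 280 × 22.4 = 6272
  mobile: 200 × 49.4 = 9880
  mail: 160 × 5.7 = 912
Adjusted estimate = 17,700 / 760 = 23.2895 → 23.3%.

23.3%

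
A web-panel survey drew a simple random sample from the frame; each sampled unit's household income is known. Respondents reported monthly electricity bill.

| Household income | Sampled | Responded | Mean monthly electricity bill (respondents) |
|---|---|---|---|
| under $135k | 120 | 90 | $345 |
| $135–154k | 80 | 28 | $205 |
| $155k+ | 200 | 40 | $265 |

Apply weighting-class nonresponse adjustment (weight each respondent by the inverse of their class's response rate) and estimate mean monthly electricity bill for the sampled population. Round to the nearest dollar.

$277

Response rates by class: under $135k 90/120 = 75%, $135–154k 28/80 = 35%, $155k+ 40/200 = 20%.
Weighting each respondent by the inverse class response rate inflates each class back to its sampled size, so the class weight is n_sampled:
  under $135k: 120 × 345 = 41,400
  $135–154k: 80 × 205 = 16,400
  $155k+: 200 × 265 = 53,000
Adjusted estimate = 110,800 / 400 = 277 → $277.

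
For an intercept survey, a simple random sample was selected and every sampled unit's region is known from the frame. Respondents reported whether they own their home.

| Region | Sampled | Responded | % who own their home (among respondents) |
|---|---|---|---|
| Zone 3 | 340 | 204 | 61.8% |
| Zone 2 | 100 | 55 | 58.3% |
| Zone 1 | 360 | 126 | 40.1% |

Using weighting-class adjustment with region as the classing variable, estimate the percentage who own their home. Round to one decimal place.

51.6%

Class response rates: Zone 3 204/340 = 60%, Zone 2 55/100 = 55%, Zone 1 126/360 = 35%.
With weight = n_sampled/n_responded per class, the weighted class total is n_sampled:
  Zone 3: 340 × 61.8 = 21,012
  Zone 2: 100 × 58.3 = 5830
  Zone 1: 360 × 40.1 = 14,436
Adjusted estimate = 41,278 / 800 = 51.5975 → 51.6%.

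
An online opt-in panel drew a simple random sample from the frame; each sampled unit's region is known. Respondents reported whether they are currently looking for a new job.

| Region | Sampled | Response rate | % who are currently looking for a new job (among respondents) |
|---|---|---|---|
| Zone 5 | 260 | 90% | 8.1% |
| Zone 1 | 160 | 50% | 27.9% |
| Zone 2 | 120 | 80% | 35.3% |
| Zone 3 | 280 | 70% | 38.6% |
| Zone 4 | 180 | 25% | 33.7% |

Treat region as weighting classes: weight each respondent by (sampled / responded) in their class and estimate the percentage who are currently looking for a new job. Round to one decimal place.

27.7%

Weighting each respondent by the inverse class response rate inflates each class back to its sampled size, so the class weight is n_sampled:
  Zone 5: 260 × 8.1 = 2106
  Zone 1: 160 × 27.9 = 4464
  Zone 2: 120 × 35.3 = 4236
  Zone 3: 280 × 38.6 = 10,808
  Zone 4: 180 × 33.7 = 6066
Adjusted estimate = 27,680 / 1,000 = 27.68 → 27.7%.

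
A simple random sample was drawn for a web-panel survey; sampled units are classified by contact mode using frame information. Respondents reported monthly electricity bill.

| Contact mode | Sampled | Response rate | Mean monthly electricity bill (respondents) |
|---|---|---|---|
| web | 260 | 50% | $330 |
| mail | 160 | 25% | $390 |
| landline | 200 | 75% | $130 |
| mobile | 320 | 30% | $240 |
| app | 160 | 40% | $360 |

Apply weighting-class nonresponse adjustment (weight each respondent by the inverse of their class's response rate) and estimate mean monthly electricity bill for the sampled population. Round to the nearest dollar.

Weighting each respondent by the inverse class response rate inflates each class back to its sampled size, so the class weight is n_sampled:
  web: 260 × 330 = 85,800
  mail: 160 × 390 = 62,400
  landline: 200 × 130 = 26,000
  mobile: 320 × 240 = 76,800
  app: 160 × 360 = 57,600
Adjusted estimate = 308,600 / 1,100 = 280.545 → $281.

$281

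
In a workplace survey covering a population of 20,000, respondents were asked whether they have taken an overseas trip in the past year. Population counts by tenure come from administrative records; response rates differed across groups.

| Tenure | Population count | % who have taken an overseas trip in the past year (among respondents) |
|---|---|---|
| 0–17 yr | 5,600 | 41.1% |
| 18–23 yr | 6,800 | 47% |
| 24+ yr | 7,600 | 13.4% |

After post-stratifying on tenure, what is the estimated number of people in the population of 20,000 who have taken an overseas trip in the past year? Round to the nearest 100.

6,500

Apply each group's respondent rate to its population count:
  0–17 yr: 5,600 × 41.1% = 2301.6
  18–23 yr: 6,800 × 47% = 3196
  24+ yr: 7,600 × 13.4% = 1018.4
Estimated total = 6516 → 6,500.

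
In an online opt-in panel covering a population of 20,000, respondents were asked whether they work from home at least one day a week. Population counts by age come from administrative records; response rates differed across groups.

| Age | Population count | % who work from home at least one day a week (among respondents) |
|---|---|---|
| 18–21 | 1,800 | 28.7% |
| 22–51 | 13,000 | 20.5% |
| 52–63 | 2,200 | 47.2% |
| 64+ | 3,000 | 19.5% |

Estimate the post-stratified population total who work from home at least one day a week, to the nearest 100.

4,800

Apply each group's respondent rate to its population count:
  18–21: 1,800 × 28.7% = 516.6
  22–51: 13,000 × 20.5% = 2665
  52–63: 2,200 × 47.2% = 1038.4
  64+: 3,000 × 19.5% = 585
Estimated total = 4805 → 4,800.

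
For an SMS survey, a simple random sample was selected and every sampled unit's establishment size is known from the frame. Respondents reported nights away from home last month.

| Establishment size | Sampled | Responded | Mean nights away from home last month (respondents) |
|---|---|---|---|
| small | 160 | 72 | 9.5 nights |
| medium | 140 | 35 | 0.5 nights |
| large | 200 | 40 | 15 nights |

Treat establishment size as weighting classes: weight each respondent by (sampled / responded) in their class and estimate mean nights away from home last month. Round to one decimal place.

9.2

Class response rates: small 72/160 = 45%, medium 35/140 = 25%, large 40/200 = 20%.
Each respondent's weight = sampled/responded in their class; summing within a class gives n_sampled, so:
  small: 160 × 9.5 = 1520
  medium: 140 × 0.5 = 70
  large: 200 × 15 = 3000
Adjusted estimate = 4590 / 500 = 9.18 → 9.2.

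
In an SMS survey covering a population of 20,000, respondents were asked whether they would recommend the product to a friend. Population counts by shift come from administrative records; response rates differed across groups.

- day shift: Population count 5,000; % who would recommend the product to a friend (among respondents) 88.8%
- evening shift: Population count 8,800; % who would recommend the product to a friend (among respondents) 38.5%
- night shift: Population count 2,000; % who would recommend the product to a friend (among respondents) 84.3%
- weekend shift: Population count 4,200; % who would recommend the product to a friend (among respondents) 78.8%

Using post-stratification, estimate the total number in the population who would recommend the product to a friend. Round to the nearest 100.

12,800

Each cell contributes its population count × the respondent rate:
  day shift: 5,000 × 88.8% = 4440
  evening shift: 8,800 × 38.5% = 3388
  night shift: 2,000 × 84.3% = 1686
  weekend shift: 4,200 × 78.8% = 3309.6
Estimated total = 12823.6 → 12,800.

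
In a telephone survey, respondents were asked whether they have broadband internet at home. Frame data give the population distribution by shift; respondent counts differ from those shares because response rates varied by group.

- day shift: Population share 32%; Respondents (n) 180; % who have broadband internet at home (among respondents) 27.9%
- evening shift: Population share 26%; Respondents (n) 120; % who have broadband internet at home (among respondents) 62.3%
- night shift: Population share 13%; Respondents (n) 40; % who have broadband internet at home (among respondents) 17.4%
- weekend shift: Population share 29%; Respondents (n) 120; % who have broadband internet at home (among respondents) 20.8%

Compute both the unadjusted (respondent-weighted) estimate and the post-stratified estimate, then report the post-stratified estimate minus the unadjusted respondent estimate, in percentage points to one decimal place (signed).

Without adjustment, the pooled respondent share is:
  (180/460)×27.9 + (120/460)×62.3 + (40/460)×17.4 + (120/460)×20.8 = 34.1087%
Reweighting by population shift shares:
  0.32×27.9 + 0.26×62.3 + 0.13×17.4 + 0.29×20.8 = 33.42%
Difference = 33.42 − 34.1087 = -0.6887 pp.

-0.7 percentage points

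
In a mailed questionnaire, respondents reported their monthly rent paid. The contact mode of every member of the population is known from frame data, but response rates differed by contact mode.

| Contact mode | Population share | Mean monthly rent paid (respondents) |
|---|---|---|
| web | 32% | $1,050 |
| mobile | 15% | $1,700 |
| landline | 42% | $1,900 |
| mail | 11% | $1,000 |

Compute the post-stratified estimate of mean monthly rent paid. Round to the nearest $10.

Reweight to the known contact mode distribution:
  web: 0.32 × 1050 = 336
  mobile: 0.15 × 1700 = 255
  landline: 0.42 × 1900 = 798
  mail: 0.11 × 1000 = 110
Post-stratified estimate = 1499 → $1,500.

$1,500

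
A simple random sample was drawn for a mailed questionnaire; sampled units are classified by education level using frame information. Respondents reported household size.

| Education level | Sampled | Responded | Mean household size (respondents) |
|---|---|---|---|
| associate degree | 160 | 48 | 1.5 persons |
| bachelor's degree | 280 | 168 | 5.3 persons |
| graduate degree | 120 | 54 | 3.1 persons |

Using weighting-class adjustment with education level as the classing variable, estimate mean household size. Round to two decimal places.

3.74

Response rates by class: associate degree 48/160 = 30%, bachelor's degree 168/280 = 60%, graduate degree 54/120 = 45%.
With weight = n_sampled/n_responded per class, the weighted class total is n_sampled:
  associate degree: 160 × 1.5 = 240
  bachelor's degree: 280 × 5.3 = 1484
  graduate degree: 120 × 3.1 = 372
Adjusted estimate = 2096 / 560 = 3.74286 → 3.74.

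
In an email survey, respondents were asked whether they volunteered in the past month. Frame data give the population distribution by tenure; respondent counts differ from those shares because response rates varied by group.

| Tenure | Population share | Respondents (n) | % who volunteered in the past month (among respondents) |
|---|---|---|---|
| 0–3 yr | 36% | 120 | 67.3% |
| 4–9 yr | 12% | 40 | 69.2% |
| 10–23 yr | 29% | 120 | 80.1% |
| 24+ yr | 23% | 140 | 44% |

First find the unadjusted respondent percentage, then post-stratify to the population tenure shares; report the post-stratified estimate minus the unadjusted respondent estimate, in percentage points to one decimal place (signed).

+2.5 percentage points

Unadjusted (pooled respondent) estimate weights by respondent counts:
  (120/420)×67.3 + (40/420)×69.2 + (120/420)×80.1 + (140/420)×44 = 63.3714%
Reweighting by population tenure shares:
  0.36×67.3 + 0.12×69.2 + 0.29×80.1 + 0.23×44 = 65.881%
Difference = 65.881 − 63.3714 = 2.5096 pp.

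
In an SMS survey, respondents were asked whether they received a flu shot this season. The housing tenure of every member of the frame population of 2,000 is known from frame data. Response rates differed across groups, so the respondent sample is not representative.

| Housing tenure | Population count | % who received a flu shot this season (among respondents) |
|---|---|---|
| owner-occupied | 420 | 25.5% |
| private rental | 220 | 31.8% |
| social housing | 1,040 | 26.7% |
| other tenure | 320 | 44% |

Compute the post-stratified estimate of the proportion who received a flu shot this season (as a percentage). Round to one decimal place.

Each cell contributes population-share × respondent value:
  owner-occupied: (420/2,000) × 25.5 = 5.355
  private rental: (220/2,000) × 31.8 = 3.498
  social housing: (1,040/2,000) × 26.7 = 13.884
  other tenure: (320/2,000) × 44 = 7.04
Post-stratified estimate = 29.777 → 29.8%.

29.8%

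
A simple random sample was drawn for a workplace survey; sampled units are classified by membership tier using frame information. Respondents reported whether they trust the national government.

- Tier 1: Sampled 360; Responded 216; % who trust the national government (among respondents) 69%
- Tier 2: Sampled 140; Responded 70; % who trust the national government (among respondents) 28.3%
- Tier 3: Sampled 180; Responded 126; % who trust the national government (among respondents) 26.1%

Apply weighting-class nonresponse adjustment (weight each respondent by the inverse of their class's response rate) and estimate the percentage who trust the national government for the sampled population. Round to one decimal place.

49.3%

Response rates by class: Tier 1 216/360 = 60%, Tier 2 70/140 = 50%, Tier 3 126/180 = 70%.
Weighting each respondent by the inverse class response rate inflates each class back to its sampled size, so the class weight is n_sampled:
  Tier 1: 360 × 69 = 24,840
  Tier 2: 140 × 28.3 = 3962
  Tier 3: 180 × 26.1 = 4698
Adjusted estimate = 33,500 / 680 = 49.2647 → 49.3%.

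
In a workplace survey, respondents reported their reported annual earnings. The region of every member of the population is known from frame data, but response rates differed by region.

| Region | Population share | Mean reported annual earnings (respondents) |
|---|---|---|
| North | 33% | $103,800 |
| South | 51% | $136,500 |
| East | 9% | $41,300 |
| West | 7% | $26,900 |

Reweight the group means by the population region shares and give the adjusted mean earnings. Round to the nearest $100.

$109,500

Weight each group's respondent value by its population share:
  North: 0.33 × 103,800 = 34,254
  South: 0.51 × 136,500 = 69,615
  East: 0.09 × 41,300 = 3717
  West: 0.07 × 26,900 = 1883
Post-stratified estimate = 109,469 → $109,500.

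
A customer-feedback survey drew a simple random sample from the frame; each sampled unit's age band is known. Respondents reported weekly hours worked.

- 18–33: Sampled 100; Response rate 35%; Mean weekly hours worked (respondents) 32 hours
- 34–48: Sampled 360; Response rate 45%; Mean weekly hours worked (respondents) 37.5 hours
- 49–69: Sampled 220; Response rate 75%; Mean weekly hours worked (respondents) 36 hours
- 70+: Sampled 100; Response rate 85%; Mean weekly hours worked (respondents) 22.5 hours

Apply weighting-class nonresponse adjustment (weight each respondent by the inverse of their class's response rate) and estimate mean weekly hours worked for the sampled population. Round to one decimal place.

With weight = n_sampled/n_responded per class, the weighted class total is n_sampled:
  18–33: 100 × 32 = 3200
  34–48: 360 × 37.5 = 13,500
  49–69: 220 × 36 = 7920
  70+: 100 × 22.5 = 2250
Adjusted estimate = 26,870 / 780 = 34.4487 → 34.4.

34.4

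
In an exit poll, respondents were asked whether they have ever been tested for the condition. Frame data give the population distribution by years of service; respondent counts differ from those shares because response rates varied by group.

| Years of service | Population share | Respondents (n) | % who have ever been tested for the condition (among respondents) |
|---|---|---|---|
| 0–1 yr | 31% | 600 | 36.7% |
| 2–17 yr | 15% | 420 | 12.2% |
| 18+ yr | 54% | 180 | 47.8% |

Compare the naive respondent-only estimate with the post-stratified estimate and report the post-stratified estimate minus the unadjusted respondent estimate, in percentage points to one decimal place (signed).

+9.2 percentage points

Unadjusted (pooled respondent) estimate weights by respondent counts:
  (600/1200)×36.7 + (420/1200)×12.2 + (180/1200)×47.8 = 29.79%
Post-stratified estimate weights by population shares:
  0.31×36.7 + 0.15×12.2 + 0.54×47.8 = 39.019%
Difference = 39.019 − 29.79 = 9.229 pp.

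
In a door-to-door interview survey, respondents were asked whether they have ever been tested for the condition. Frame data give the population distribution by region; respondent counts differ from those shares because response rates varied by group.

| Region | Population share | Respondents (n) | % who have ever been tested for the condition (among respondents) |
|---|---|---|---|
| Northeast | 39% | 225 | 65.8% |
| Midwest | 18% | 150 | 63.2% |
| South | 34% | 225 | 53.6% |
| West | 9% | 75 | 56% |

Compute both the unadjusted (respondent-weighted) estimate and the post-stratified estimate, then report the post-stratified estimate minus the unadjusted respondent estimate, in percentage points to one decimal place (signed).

Naive respondent-only estimate (weights = respondent counts):
  (225/675)×65.8 + (150/675)×63.2 + (225/675)×53.6 + (75/675)×56 = 60.0667%
Post-stratified estimate weights by population shares:
  0.39×65.8 + 0.18×63.2 + 0.34×53.6 + 0.09×56 = 60.302%
Difference = 60.302 − 60.0667 = 0.2353 pp.

+0.2 percentage points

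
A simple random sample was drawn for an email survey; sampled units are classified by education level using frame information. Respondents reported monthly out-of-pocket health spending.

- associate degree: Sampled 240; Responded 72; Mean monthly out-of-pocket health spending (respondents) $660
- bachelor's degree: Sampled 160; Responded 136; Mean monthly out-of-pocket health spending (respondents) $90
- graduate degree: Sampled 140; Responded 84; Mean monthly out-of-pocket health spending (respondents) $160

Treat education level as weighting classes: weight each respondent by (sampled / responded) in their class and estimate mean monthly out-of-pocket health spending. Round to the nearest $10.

$360

Class response rates: associate degree 72/240 = 30%, bachelor's degree 136/160 = 85%, graduate degree 84/140 = 60%.
Inverse-response-rate weighting restores each class to its sampled count, so class totals weight by n_sampled:
  associate degree: 240 × 660 = 158,400
  bachelor's degree: 160 × 90 = 14,400
  graduate degree: 140 × 160 = 22,400
Adjusted estimate = 195,200 / 540 = 361.481 → $360.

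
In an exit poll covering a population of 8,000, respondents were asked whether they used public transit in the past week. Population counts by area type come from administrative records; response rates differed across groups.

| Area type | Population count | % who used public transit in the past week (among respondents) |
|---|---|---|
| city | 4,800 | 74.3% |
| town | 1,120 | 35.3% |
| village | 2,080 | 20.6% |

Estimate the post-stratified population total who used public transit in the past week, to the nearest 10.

Estimated count per cell = population count × respondent percentage:
  city: 4,800 × 74.3% = 3566.4
  town: 1,120 × 35.3% = 395.36
  village: 2,080 × 20.6% = 428.48
Estimated total = 4390.24 → 4,390.

4,390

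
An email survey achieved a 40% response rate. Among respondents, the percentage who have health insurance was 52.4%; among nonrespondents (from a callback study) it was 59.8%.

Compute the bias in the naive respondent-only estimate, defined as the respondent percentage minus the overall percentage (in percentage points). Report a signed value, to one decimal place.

-4.4 percentage points

Nonresponse fraction = 1 − 0.4 = 0.6.
Bias = (nonresponse fraction) × (respondent percentage − nonrespondent percentage)
     = 0.6 × (52.4 − 59.8) = 0.6 × -7.4 = -4.44.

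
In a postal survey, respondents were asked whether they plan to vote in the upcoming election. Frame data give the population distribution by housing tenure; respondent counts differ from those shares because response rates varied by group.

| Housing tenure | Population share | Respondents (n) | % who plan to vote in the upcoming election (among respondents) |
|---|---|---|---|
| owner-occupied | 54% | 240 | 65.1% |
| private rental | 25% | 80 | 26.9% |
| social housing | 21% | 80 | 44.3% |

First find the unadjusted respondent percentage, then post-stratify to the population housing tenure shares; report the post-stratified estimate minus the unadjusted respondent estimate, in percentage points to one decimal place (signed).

Without adjustment, the pooled respondent share is:
  (240/400)×65.1 + (80/400)×26.9 + (80/400)×44.3 = 53.3%
Post-stratifying to population shares instead:
  0.54×65.1 + 0.25×26.9 + 0.21×44.3 = 51.182%
Difference = 51.182 − 53.3 = -2.118 pp.

-2.1 percentage points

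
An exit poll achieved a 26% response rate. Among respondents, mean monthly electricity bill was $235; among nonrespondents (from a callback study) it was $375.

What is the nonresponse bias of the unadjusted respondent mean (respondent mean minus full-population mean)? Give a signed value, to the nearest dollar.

Nonresponse fraction = 1 − 0.26 = 0.74.
Bias = (nonresponse fraction) × (respondent mean − nonrespondent mean)
     = 0.74 × (235 − 375) = 0.74 × -140 = -103.6.

-$104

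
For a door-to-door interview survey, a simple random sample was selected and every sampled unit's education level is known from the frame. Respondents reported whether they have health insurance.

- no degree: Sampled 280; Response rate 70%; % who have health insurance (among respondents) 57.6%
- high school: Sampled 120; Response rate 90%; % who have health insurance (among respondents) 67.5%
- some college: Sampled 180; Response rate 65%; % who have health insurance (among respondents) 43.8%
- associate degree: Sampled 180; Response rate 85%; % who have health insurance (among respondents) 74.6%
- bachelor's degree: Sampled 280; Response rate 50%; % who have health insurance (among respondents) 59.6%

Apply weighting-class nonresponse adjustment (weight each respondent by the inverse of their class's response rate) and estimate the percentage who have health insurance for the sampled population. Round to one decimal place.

59.8%

Inverse-response-rate weighting restores each class to its sampled count, so class totals weight by n_sampled:
  no degree: 280 × 57.6 = 16,128
  high school: 120 × 67.5 = 8100
  some college: 180 × 43.8 = 7884
  associate degree: 180 × 74.6 = 13428
  bachelor's degree: 280 × 59.6 = 16,688
Adjusted estimate = 62,228 / 1,040 = 59.8346 → 59.8%.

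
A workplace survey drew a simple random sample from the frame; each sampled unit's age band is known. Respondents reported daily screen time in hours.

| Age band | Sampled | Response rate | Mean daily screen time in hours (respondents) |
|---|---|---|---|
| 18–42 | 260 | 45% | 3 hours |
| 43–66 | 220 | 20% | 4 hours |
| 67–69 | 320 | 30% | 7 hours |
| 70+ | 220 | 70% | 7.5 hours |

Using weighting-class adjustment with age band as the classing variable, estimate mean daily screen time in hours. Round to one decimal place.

5.4

Inverse-response-rate weighting restores each class to its sampled count, so class totals weight by n_sampled:
  18–42: 260 × 3 = 780
  43–66: 220 × 4 = 880
  67–69: 320 × 7 = 2240
  70+: 220 × 7.5 = 1650
Adjusted estimate = 5550 / 1,020 = 5.44118 → 5.4.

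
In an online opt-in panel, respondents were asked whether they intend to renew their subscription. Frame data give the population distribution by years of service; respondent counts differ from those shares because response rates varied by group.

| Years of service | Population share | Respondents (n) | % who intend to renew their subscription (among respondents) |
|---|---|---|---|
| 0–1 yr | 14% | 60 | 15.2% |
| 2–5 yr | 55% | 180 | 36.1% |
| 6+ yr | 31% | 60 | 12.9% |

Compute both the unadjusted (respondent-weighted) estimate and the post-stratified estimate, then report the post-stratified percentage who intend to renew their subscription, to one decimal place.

Naive respondent-only estimate (weights = respondent counts):
  (60/300)×15.2 + (180/300)×36.1 + (60/300)×12.9 = 27.28%
Post-stratifying to population shares instead:
  0.14×15.2 + 0.55×36.1 + 0.31×12.9 = 25.982%

26.0%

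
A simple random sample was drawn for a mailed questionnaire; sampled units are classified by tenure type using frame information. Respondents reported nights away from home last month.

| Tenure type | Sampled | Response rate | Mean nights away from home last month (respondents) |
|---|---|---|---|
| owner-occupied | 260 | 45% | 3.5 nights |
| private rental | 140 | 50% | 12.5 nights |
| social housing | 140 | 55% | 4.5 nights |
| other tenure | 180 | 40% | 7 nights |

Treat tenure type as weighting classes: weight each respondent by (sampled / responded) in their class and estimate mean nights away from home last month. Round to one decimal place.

With weight = n_sampled/n_responded per class, the weighted class total is n_sampled:
  owner-occupied: 260 × 3.5 = 910
  private rental: 140 × 12.5 = 1750
  social housing: 140 × 4.5 = 630
  other tenure: 180 × 7 = 1260
Adjusted estimate = 4550 / 720 = 6.31944 → 6.3.

6.3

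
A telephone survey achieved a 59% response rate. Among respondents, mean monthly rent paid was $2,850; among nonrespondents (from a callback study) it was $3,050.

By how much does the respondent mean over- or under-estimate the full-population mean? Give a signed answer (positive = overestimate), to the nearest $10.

-$80

Nonresponse fraction = 1 − 0.59 = 0.41.
Bias = (nonresponse fraction) × (respondent mean − nonrespondent mean)
     = 0.41 × (2850 − 3050) = 0.41 × -200 = -82.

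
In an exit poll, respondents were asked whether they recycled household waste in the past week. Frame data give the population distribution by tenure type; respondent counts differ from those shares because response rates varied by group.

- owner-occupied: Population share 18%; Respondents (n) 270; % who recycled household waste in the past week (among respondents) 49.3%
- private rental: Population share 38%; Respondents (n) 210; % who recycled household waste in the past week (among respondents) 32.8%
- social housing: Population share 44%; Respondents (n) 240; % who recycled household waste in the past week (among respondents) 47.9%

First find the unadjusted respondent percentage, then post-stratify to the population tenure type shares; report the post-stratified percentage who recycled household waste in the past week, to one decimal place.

42.4%

Unadjusted (pooled respondent) estimate weights by respondent counts:
  (270/720)×49.3 + (210/720)×32.8 + (240/720)×47.9 = 44.0208%
Post-stratified estimate weights by population shares:
  0.18×49.3 + 0.38×32.8 + 0.44×47.9 = 42.414%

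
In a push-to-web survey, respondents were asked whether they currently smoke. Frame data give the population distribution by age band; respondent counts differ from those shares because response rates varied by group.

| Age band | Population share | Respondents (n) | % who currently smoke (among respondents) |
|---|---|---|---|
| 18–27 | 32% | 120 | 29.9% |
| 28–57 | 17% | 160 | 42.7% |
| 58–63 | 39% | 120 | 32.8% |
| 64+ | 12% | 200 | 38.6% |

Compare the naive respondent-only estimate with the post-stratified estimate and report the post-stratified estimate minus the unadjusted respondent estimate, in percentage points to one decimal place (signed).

-2.5 percentage points

Without adjustment, the pooled respondent share is:
  (120/600)×29.9 + (160/600)×42.7 + (120/600)×32.8 + (200/600)×38.6 = 36.7933%
Post-stratified estimate weights by population shares:
  0.32×29.9 + 0.17×42.7 + 0.39×32.8 + 0.12×38.6 = 34.251%
Difference = 34.251 − 36.7933 = -2.5423 pp.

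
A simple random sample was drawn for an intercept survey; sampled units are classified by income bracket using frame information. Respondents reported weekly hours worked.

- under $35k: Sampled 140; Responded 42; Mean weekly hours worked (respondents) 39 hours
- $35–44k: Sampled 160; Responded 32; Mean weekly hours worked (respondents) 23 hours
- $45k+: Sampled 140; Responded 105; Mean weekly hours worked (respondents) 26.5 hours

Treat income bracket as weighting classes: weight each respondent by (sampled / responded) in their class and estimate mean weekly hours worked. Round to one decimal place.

29.2

Response rates by class: under $35k 42/140 = 30%, $35–44k 32/160 = 20%, $45k+ 105/140 = 75%.
Weighting each respondent by the inverse class response rate inflates each class back to its sampled size, so the class weight is n_sampled:
  under $35k: 140 × 39 = 5460
  $35–44k: 160 × 23 = 3680
  $45k+: 140 × 26.5 = 3710
Adjusted estimate = 12,850 / 440 = 29.2045 → 29.2.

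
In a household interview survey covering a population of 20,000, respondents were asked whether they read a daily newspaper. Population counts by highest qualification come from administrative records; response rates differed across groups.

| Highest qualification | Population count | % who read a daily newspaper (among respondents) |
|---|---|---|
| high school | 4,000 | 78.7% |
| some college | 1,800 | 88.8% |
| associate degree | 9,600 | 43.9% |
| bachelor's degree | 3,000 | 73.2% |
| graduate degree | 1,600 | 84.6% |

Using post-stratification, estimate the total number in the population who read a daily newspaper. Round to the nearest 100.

12,500

Estimated count per cell = population count × respondent percentage:
  high school: 4,000 × 78.7% = 3148
  some college: 1,800 × 88.8% = 1598.4
  associate degree: 9,600 × 43.9% = 4214.4
  bachelor's degree: 3,000 × 73.2% = 2196
  graduate degree: 1,600 × 84.6% = 1353.6
Estimated total = 12510.4 → 12,500.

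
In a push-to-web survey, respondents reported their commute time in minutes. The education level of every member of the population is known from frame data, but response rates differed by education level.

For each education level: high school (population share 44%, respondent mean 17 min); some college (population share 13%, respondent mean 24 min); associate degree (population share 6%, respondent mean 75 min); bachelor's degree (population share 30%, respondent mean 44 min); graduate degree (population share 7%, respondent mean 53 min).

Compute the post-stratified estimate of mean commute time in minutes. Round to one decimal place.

Post-stratification weights by population share, not respondent share:
  high school: 0.44 × 17 = 7.48
  some college: 0.13 × 24 = 3.12
  associate degree: 0.06 × 75 = 4.5
  bachelor's degree: 0.3 × 44 = 13.2
  graduate degree: 0.07 × 53 = 3.71
Post-stratified estimate = 32.01 → 32.0.

32.0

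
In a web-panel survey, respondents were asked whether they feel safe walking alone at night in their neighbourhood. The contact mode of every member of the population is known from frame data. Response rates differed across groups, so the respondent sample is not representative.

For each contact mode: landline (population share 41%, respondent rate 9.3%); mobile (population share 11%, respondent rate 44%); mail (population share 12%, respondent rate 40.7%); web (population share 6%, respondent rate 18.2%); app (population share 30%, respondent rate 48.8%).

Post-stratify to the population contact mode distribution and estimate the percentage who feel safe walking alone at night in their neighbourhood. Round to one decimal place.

Reweight to the known contact mode distribution:
  landline: 0.41 × 9.3 = 3.813
  mobile: 0.11 × 44 = 4.84
  mail: 0.12 × 40.7 = 4.884
  web: 0.06 × 18.2 = 1.092
  app: 0.3 × 48.8 = 14.64
Post-stratified estimate = 29.269 → 29.3%.

29.3%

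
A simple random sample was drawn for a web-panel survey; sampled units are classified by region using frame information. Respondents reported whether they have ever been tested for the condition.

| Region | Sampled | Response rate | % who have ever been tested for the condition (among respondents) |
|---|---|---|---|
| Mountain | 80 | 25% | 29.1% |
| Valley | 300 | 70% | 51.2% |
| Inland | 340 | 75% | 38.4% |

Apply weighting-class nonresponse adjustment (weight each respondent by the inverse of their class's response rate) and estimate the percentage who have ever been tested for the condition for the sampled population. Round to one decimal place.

42.7%

With weight = n_sampled/n_responded per class, the weighted class total is n_sampled:
  Mountain: 80 × 29.1 = 2328
  Valley: 300 × 51.2 = 15,360
  Inland: 340 × 38.4 = 13,056
Adjusted estimate = 30,744 / 720 = 42.7 → 42.7%.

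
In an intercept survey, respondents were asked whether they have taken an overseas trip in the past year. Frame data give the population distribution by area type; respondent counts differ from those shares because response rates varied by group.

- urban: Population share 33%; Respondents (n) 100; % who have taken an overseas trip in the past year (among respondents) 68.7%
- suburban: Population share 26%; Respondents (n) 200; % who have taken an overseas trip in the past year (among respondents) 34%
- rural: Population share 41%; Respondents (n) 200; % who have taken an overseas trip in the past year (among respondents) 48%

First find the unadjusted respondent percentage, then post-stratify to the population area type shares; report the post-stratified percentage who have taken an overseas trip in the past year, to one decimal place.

51.2%

Unadjusted (pooled respondent) estimate weights by respondent counts:
  (100/500)×68.7 + (200/500)×34 + (200/500)×48 = 46.54%
Reweighting by population area type shares:
  0.33×68.7 + 0.26×34 + 0.41×48 = 51.191%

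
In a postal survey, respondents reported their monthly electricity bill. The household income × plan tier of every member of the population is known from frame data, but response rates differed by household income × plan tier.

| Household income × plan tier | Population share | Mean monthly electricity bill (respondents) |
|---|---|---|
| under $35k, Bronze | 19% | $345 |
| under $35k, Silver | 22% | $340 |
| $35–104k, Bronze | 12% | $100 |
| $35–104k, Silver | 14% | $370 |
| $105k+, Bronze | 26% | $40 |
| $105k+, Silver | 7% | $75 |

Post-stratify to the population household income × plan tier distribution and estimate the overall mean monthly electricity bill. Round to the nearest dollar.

$220

Weight each group's respondent value by its population share:
  under $35k, Bronze: 0.19 × 345 = 65.55
  under $35k, Silver: 0.22 × 340 = 74.8
  $35–104k, Bronze: 0.12 × 100 = 12
  $35–104k, Silver: 0.14 × 370 = 51.8
  $105k+, Bronze: 0.26 × 40 = 10.4
  $105k+, Silver: 0.07 × 75 = 5.25
Post-stratified estimate = 219.8 → $220.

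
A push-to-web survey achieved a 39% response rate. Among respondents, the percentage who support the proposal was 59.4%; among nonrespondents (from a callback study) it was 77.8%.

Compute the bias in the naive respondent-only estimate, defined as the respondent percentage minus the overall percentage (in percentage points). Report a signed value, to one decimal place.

-11.2 percentage points

Nonresponse fraction = 1 − 0.39 = 0.61.
Bias = (nonresponse fraction) × (respondent percentage − nonrespondent percentage)
     = 0.61 × (59.4 − 77.8) = 0.61 × -18.4 = -11.224.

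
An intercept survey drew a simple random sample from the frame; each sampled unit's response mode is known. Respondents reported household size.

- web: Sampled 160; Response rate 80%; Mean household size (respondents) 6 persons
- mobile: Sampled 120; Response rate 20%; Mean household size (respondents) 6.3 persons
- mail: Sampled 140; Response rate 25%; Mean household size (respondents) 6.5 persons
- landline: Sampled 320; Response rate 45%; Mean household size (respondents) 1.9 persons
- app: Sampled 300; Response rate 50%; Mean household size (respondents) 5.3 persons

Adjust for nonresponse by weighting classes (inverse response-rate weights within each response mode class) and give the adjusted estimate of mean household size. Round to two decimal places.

4.64

Inverse-response-rate weighting restores each class to its sampled count, so class totals weight by n_sampled:
  web: 160 × 6 = 960
  mobile: 120 × 6.3 = 756
  mail: 140 × 6.5 = 910
  landline: 320 × 1.9 = 608
  app: 300 × 5.3 = 1590
Adjusted estimate = 4824 / 1,040 = 4.63846 → 4.64.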